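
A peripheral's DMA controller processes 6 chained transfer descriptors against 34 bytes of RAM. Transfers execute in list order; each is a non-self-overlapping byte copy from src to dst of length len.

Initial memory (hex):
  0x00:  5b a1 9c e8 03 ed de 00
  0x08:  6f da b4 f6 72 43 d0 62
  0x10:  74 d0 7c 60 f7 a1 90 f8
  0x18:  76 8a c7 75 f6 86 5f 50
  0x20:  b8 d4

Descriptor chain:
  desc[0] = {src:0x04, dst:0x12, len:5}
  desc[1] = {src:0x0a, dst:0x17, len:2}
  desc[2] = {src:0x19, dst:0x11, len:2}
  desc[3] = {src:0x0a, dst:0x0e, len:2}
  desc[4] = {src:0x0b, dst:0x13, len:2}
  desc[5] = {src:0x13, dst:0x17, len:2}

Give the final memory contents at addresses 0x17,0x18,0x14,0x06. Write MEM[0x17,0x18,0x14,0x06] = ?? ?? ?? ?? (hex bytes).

  after D0: wrote 5B at 0x12 = 03edde006f
  after D1: wrote 2B at 0x17 = b4f6
  after D2: wrote 2B at 0x11 = 8ac7
  after D3: wrote 2B at 0x0e = b4f6
  after D4: wrote 2B at 0x13 = f672
  after D5: wrote 2B at 0x17 = f672
query mem[0x17]=0xf6, mem[0x18]=0x72, mem[0x14]=0x72, mem[0x06]=0xde

MEM[0x17,0x18,0x14,0x06] = f6 72 72 de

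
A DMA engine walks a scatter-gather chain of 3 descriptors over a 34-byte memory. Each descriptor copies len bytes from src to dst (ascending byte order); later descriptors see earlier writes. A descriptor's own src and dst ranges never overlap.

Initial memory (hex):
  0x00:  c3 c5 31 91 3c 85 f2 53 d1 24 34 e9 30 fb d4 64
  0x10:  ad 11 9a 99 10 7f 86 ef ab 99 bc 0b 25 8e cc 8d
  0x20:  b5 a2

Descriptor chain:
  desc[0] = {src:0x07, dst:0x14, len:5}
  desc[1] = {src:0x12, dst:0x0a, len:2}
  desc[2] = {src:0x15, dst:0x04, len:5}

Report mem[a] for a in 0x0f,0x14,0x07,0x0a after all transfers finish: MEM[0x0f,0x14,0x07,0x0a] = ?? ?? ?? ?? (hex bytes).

MEM[0x0f,0x14,0x07,0x0a] = 64 53 e9 9a

#0 dst[0x14+5] := {0x53,0xd1,0x24,0x34,0xe9}
#1 dst[0x0a+2] := {0x9a,0x99}
#2 dst[0x04+5] := {0xd1,0x24,0x34,0xe9,0x99}
query mem[0x0f]=0x64, mem[0x14]=0x53, mem[0x07]=0xe9, mem[0x0a]=0x9a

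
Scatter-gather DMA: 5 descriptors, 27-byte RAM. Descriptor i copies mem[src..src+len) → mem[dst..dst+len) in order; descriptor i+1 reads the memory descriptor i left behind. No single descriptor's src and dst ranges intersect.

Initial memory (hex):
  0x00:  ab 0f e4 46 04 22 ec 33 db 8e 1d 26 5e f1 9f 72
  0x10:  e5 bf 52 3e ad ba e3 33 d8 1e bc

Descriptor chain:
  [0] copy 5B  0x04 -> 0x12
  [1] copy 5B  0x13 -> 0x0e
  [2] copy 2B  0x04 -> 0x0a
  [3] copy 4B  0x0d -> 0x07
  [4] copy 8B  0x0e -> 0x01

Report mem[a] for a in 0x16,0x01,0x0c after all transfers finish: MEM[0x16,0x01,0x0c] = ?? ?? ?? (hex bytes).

MEM[0x16,0x01,0x0c] = db 22 5e

D0: mem[0x12..0x16] <- [04 22 ec 33 db]
D1: mem[0x0e..0x12] <- [22 ec 33 db 33]
D2: mem[0x0a..0x0b] <- [04 22]
D3: mem[0x07..0x0a] <- [f1 22 ec 33]
D4: mem[0x01..0x08] <- [22 ec 33 db 33 22 ec 33]
query mem[0x16]=0xdb, mem[0x01]=0x22, mem[0x0c]=0x5e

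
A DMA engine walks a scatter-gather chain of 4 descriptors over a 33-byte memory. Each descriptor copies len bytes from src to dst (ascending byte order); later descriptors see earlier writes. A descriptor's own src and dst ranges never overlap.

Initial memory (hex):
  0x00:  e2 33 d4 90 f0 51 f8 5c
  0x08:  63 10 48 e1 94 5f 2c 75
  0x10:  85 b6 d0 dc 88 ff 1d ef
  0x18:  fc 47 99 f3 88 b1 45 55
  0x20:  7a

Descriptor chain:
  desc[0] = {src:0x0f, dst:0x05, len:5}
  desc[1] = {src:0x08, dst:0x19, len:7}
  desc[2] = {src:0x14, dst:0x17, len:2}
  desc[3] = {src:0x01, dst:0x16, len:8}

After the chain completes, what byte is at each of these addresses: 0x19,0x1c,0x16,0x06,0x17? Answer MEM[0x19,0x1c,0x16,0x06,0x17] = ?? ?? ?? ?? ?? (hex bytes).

MEM[0x19,0x1c,0x16,0x06,0x17] = f0 b6 33 85 d4

#0 dst[0x05+5] := {0x75,0x85,0xb6,0xd0,0xdc}
#1 dst[0x19+7] := {0xd0,0xdc,0x48,0xe1,0x94,0x5f,0x2c}
#2 dst[0x17+2] := {0x88,0xff}
#3 dst[0x16+8] := {0x33,0xd4,0x90,0xf0,0x75,0x85,0xb6,0xd0}
query mem[0x19]=0xf0, mem[0x1c]=0xb6, mem[0x16]=0x33, mem[0x06]=0x85, mem[0x17]=0xd4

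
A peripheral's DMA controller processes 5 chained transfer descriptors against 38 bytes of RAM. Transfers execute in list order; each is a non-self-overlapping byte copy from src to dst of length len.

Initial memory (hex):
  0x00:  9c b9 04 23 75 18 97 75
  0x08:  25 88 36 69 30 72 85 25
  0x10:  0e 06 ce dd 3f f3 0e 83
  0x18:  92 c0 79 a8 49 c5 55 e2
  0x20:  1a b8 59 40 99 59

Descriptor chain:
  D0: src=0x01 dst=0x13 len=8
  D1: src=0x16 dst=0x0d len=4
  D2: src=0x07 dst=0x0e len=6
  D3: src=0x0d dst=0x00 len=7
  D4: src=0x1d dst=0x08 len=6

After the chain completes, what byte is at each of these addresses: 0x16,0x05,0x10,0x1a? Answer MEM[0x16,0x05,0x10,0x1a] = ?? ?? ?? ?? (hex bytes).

#0 dst[0x13+8] := {0xb9,0x04,0x23,0x75,0x18,0x97,0x75,0x25}
#1 dst[0x0d+4] := {0x75,0x18,0x97,0x75}
#2 dst[0x0e+6] := {0x75,0x25,0x88,0x36,0x69,0x30}
#3 dst[0x00+7] := {0x75,0x75,0x25,0x88,0x36,0x69,0x30}
#4 dst[0x08+6] := {0xc5,0x55,0xe2,0x1a,0xb8,0x59}
query mem[0x16]=0x75, mem[0x05]=0x69, mem[0x10]=0x88, mem[0x1a]=0x25

MEM[0x16,0x05,0x10,0x1a] = 75 69 88 25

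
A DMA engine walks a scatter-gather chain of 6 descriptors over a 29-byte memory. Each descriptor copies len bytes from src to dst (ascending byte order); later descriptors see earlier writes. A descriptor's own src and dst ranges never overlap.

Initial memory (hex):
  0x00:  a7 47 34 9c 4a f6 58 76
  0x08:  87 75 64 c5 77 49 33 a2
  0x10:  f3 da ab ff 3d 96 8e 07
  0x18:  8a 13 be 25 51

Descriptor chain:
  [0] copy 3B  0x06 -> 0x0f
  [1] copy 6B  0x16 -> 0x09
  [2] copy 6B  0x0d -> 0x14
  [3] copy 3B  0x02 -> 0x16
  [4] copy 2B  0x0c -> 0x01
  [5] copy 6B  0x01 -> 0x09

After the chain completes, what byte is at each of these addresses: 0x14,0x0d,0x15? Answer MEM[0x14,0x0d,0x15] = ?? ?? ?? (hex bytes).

[0] 0x06->0x0f len=3 : 58 76 87
[1] 0x16->0x09 len=6 : 8e 07 8a 13 be 25
[2] 0x0d->0x14 len=6 : be 25 58 76 87 ab
[3] 0x02->0x16 len=3 : 34 9c 4a
[4] 0x0c->0x01 len=2 : 13 be
[5] 0x01->0x09 len=6 : 13 be 9c 4a f6 58
query mem[0x14]=0xbe, mem[0x0d]=0xf6, mem[0x15]=0x25

MEM[0x14,0x0d,0x15] = be f6 25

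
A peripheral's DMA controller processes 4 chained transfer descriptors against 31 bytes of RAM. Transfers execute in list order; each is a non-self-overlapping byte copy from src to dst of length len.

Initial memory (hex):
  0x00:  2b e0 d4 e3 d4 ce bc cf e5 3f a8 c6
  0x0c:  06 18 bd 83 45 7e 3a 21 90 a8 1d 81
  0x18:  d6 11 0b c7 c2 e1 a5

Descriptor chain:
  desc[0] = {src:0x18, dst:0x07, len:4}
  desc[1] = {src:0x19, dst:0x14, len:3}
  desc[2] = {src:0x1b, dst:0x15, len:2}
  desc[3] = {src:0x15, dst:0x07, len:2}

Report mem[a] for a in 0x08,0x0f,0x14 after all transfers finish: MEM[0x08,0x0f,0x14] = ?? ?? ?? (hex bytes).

MEM[0x08,0x0f,0x14] = c2 83 11

[0] 0x18->0x07 len=4 : d6 11 0b c7
[1] 0x19->0x14 len=3 : 11 0b c7
[2] 0x1b->0x15 len=2 : c7 c2
[3] 0x15->0x07 len=2 : c7 c2
query mem[0x08]=0xc2, mem[0x0f]=0x83, mem[0x14]=0x11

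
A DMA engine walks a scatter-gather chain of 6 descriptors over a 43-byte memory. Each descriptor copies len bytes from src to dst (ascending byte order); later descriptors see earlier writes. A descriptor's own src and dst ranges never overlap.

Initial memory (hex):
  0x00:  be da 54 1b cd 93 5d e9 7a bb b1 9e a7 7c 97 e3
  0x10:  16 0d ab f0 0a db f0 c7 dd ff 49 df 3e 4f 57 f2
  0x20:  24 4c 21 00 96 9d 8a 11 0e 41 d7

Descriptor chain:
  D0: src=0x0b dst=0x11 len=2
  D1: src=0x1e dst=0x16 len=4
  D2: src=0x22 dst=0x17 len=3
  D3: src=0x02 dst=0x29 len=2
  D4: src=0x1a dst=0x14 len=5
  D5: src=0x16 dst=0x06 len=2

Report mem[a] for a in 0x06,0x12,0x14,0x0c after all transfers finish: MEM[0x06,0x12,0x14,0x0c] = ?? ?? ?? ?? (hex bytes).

  after D0: wrote 2B at 0x11 = 9ea7
  after D1: wrote 4B at 0x16 = 57f2244c
  after D2: wrote 3B at 0x17 = 210096
  after D3: wrote 2B at 0x29 = 541b
  after D4: wrote 5B at 0x14 = 49df3e4f57
  after D5: wrote 2B at 0x06 = 3e4f
query mem[0x06]=0x3e, mem[0x12]=0xa7, mem[0x14]=0x49, mem[0x0c]=0xa7

MEM[0x06,0x12,0x14,0x0c] = 3e a7 49 a7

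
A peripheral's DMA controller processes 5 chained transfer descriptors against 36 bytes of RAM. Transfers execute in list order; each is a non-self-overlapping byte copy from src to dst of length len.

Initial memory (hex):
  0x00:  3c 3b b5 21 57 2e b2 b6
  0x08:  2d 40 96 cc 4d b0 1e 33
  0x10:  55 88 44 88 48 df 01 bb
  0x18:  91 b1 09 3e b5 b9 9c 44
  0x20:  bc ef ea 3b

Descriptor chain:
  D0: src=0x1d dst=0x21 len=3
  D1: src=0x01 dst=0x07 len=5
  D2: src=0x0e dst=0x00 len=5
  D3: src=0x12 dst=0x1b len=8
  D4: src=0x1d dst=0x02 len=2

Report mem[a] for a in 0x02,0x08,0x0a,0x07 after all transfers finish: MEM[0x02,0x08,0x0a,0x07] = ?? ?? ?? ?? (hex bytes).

D0: mem[0x21..0x23] <- [b9 9c 44]
D1: mem[0x07..0x0b] <- [3b b5 21 57 2e]
D2: mem[0x00..0x04] <- [1e 33 55 88 44]
D3: mem[0x1b..0x22] <- [44 88 48 df 01 bb 91 b1]
D4: mem[0x02..0x03] <- [48 df]
query mem[0x02]=0x48, mem[0x08]=0xb5, mem[0x0a]=0x57, mem[0x07]=0x3b

MEM[0x02,0x08,0x0a,0x07] = 48 b5 57 3b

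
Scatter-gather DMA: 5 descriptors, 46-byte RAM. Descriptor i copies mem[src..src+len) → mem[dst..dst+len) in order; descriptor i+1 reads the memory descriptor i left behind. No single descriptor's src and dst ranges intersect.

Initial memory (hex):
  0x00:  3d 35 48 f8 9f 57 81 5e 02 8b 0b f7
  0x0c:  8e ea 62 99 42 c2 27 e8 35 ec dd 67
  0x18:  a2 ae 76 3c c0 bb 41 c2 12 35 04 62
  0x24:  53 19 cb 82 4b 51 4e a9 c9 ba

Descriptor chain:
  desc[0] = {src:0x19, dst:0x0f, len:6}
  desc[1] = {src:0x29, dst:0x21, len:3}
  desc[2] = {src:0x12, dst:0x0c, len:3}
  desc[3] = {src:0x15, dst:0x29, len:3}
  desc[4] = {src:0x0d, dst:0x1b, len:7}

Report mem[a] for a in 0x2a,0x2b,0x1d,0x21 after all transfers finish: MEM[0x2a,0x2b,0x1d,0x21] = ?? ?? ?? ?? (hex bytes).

[0] 0x19->0x0f len=6 : ae 76 3c c0 bb 41
[1] 0x29->0x21 len=3 : 51 4e a9
[2] 0x12->0x0c len=3 : c0 bb 41
[3] 0x15->0x29 len=3 : ec dd 67
[4] 0x0d->0x1b len=7 : bb 41 ae 76 3c c0 bb
query mem[0x2a]=0xdd, mem[0x2b]=0x67, mem[0x1d]=0xae, mem[0x21]=0xbb

MEM[0x2a,0x2b,0x1d,0x21] = dd 67 ae bb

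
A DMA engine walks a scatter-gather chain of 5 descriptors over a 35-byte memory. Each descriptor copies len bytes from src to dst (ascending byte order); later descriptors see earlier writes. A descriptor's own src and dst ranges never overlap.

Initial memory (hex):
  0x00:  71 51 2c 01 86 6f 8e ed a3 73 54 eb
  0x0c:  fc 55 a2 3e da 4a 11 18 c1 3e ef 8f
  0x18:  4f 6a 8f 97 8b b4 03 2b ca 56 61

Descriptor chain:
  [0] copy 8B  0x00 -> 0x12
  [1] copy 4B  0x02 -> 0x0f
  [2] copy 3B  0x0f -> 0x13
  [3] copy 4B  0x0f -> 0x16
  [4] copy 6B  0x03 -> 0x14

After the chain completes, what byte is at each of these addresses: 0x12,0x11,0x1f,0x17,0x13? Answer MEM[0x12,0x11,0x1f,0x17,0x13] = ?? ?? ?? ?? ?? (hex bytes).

MEM[0x12,0x11,0x1f,0x17,0x13] = 6f 86 2b 8e 2c

[0] 0x00->0x12 len=8 : 71 51 2c 01 86 6f 8e ed
[1] 0x02->0x0f len=4 : 2c 01 86 6f
[2] 0x0f->0x13 len=3 : 2c 01 86
[3] 0x0f->0x16 len=4 : 2c 01 86 6f
[4] 0x03->0x14 len=6 : 01 86 6f 8e ed a3
query mem[0x12]=0x6f, mem[0x11]=0x86, mem[0x1f]=0x2b, mem[0x17]=0x8e, mem[0x13]=0x2c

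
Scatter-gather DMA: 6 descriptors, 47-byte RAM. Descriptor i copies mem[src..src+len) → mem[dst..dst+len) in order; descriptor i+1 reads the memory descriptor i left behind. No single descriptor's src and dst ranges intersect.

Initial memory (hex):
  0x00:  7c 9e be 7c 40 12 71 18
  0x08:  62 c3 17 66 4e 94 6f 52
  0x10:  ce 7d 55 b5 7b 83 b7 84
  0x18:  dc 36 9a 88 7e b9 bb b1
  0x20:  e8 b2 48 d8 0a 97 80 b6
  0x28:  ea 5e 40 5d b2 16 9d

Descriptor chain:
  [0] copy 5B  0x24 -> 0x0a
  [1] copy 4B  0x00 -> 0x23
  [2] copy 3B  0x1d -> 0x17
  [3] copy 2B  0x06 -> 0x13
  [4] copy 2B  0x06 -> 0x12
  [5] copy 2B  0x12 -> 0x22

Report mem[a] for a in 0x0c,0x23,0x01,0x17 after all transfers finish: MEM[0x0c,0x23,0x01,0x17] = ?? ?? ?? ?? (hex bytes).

[0] 0x24->0x0a len=5 : 0a 97 80 b6 ea
[1] 0x00->0x23 len=4 : 7c 9e be 7c
[2] 0x1d->0x17 len=3 : b9 bb b1
[3] 0x06->0x13 len=2 : 71 18
[4] 0x06->0x12 len=2 : 71 18
[5] 0x12->0x22 len=2 : 71 18
query mem[0x0c]=0x80, mem[0x23]=0x18, mem[0x01]=0x9e, mem[0x17]=0xb9

MEM[0x0c,0x23,0x01,0x17] = 80 18 9e b9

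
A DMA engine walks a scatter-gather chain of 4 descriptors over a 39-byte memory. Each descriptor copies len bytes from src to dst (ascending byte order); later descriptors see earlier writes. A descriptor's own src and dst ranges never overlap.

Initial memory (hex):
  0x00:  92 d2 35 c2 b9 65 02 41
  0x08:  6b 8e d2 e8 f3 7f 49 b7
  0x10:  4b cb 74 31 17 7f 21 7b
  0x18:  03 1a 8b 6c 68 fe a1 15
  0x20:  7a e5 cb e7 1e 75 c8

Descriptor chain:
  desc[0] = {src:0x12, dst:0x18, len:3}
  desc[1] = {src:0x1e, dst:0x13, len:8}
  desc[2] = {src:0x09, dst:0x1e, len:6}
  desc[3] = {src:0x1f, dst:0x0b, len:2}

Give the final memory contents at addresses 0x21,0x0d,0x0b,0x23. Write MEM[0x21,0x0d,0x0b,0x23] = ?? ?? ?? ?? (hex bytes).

[0] 0x12->0x18 len=3 : 74 31 17
[1] 0x1e->0x13 len=8 : a1 15 7a e5 cb e7 1e 75
[2] 0x09->0x1e len=6 : 8e d2 e8 f3 7f 49
[3] 0x1f->0x0b len=2 : d2 e8
query mem[0x21]=0xf3, mem[0x0d]=0x7f, mem[0x0b]=0xd2, mem[0x23]=0x49

MEM[0x21,0x0d,0x0b,0x23] = f3 7f d2 49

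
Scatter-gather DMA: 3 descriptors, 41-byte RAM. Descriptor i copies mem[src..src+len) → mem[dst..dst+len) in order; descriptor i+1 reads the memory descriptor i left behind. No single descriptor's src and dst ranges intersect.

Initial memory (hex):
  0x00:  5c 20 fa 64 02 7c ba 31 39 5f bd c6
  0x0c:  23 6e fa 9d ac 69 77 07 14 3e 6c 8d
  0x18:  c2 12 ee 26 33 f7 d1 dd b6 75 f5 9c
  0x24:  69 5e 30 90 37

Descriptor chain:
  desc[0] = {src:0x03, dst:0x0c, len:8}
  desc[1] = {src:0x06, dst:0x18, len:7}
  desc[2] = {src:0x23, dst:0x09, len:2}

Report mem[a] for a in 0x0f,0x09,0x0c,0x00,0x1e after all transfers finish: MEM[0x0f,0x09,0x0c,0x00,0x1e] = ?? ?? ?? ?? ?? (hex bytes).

[0] 0x03->0x0c len=8 : 64 02 7c ba 31 39 5f bd
[1] 0x06->0x18 len=7 : ba 31 39 5f bd c6 64
[2] 0x23->0x09 len=2 : 9c 69
query mem[0x0f]=0xba, mem[0x09]=0x9c, mem[0x0c]=0x64, mem[0x00]=0x5c, mem[0x1e]=0x64

MEM[0x0f,0x09,0x0c,0x00,0x1e] = ba 9c 64 5c 64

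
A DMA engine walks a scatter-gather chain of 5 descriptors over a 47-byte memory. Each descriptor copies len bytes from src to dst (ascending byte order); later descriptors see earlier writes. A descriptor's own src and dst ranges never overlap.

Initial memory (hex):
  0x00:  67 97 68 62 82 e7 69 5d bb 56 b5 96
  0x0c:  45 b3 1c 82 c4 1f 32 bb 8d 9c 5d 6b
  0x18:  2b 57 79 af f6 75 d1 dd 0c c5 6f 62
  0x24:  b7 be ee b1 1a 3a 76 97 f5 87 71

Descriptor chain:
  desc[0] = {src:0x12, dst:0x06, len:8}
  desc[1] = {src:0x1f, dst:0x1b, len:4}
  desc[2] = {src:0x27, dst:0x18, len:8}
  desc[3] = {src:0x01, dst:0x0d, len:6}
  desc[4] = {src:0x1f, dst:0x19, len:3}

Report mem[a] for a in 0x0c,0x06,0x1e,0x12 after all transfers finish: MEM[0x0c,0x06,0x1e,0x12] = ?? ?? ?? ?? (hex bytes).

  after D0: wrote 8B at 0x06 = 32bb8d9c5d6b2b57
  after D1: wrote 4B at 0x1b = dd0cc56f
  after D2: wrote 8B at 0x18 = b11a3a7697f58771
  after D3: wrote 6B at 0x0d = 97686282e732
  after D4: wrote 3B at 0x19 = 710cc5
query mem[0x0c]=0x2b, mem[0x06]=0x32, mem[0x1e]=0x87, mem[0x12]=0x32

MEM[0x0c,0x06,0x1e,0x12] = 2b 32 87 32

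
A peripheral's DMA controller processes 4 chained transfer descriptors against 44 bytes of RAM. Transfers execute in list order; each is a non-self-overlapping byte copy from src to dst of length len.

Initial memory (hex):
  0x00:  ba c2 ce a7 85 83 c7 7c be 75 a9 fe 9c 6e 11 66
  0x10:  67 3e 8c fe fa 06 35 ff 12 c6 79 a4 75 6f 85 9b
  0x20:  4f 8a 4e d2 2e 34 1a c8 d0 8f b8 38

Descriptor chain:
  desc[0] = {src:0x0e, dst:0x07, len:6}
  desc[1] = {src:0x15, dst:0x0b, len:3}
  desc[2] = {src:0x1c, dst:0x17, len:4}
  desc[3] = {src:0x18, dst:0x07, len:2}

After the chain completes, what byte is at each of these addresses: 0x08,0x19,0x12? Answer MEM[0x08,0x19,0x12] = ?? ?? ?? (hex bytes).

MEM[0x08,0x19,0x12] = 85 85 8c

#0 dst[0x07+6] := {0x11,0x66,0x67,0x3e,0x8c,0xfe}
#1 dst[0x0b+3] := {0x06,0x35,0xff}
#2 dst[0x17+4] := {0x75,0x6f,0x85,0x9b}
#3 dst[0x07+2] := {0x6f,0x85}
query mem[0x08]=0x85, mem[0x19]=0x85, mem[0x12]=0x8c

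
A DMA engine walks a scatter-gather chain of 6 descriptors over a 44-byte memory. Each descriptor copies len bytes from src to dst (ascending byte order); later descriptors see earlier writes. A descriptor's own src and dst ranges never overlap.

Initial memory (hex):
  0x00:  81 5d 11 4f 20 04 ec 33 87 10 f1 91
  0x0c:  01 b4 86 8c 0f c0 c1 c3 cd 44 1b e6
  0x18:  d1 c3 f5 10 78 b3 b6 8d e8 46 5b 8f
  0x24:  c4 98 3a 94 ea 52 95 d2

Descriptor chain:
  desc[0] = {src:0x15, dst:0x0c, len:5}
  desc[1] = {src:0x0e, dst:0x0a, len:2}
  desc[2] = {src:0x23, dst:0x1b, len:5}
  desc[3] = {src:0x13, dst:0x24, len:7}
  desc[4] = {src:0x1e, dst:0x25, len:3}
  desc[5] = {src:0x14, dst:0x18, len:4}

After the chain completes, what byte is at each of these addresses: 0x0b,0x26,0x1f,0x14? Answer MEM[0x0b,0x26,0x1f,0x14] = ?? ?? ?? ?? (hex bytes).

MEM[0x0b,0x26,0x1f,0x14] = d1 94 94 cd

#0 dst[0x0c+5] := {0x44,0x1b,0xe6,0xd1,0xc3}
#1 dst[0x0a+2] := {0xe6,0xd1}
#2 dst[0x1b+5] := {0x8f,0xc4,0x98,0x3a,0x94}
#3 dst[0x24+7] := {0xc3,0xcd,0x44,0x1b,0xe6,0xd1,0xc3}
#4 dst[0x25+3] := {0x3a,0x94,0xe8}
#5 dst[0x18+4] := {0xcd,0x44,0x1b,0xe6}
query mem[0x0b]=0xd1, mem[0x26]=0x94, mem[0x1f]=0x94, mem[0x14]=0xcd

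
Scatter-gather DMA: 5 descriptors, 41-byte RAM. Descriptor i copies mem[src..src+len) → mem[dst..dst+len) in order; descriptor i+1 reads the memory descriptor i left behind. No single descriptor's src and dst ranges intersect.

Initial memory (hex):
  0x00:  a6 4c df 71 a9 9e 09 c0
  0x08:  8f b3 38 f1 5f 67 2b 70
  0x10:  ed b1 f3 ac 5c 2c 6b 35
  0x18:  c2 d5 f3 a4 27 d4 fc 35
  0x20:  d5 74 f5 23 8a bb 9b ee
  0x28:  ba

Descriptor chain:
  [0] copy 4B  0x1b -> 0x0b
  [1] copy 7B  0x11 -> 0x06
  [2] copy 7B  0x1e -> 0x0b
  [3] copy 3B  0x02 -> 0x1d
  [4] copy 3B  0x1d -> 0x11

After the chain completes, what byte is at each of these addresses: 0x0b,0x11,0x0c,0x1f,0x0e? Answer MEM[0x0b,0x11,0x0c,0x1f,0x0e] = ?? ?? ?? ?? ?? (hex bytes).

MEM[0x0b,0x11,0x0c,0x1f,0x0e] = fc df 35 a9 74

  after D0: wrote 4B at 0x0b = a427d4fc
  after D1: wrote 7B at 0x06 = b1f3ac5c2c6b35
  after D2: wrote 7B at 0x0b = fc35d574f5238a
  after D3: wrote 3B at 0x1d = df71a9
  after D4: wrote 3B at 0x11 = df71a9
query mem[0x0b]=0xfc, mem[0x11]=0xdf, mem[0x0c]=0x35, mem[0x1f]=0xa9, mem[0x0e]=0x74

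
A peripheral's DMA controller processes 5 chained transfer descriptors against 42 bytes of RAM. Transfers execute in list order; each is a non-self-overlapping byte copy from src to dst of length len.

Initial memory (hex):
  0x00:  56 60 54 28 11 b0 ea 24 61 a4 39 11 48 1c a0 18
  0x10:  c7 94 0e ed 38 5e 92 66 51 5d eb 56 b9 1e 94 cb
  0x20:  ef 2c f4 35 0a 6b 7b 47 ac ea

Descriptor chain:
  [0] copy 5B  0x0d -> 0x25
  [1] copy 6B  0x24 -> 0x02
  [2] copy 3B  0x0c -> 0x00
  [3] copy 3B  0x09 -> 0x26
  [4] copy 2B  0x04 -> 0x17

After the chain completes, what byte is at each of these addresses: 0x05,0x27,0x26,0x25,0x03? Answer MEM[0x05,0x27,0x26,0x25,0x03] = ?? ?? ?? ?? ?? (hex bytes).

MEM[0x05,0x27,0x26,0x25,0x03] = 18 39 a4 1c 1c

#0 dst[0x25+5] := {0x1c,0xa0,0x18,0xc7,0x94}
#1 dst[0x02+6] := {0x0a,0x1c,0xa0,0x18,0xc7,0x94}
#2 dst[0x00+3] := {0x48,0x1c,0xa0}
#3 dst[0x26+3] := {0xa4,0x39,0x11}
#4 dst[0x17+2] := {0xa0,0x18}
query mem[0x05]=0x18, mem[0x27]=0x39, mem[0x26]=0xa4, mem[0x25]=0x1c, mem[0x03]=0x1c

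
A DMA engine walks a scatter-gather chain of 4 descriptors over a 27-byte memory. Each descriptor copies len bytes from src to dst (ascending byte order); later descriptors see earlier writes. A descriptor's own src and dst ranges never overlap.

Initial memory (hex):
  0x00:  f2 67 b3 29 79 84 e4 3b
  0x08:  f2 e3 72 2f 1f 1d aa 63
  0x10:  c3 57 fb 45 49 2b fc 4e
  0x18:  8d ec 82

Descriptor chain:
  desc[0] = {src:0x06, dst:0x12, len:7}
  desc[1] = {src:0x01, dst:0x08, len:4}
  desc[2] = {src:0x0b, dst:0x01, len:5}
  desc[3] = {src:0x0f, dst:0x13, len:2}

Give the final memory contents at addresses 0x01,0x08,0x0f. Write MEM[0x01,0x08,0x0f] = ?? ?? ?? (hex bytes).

[0] 0x06->0x12 len=7 : e4 3b f2 e3 72 2f 1f
[1] 0x01->0x08 len=4 : 67 b3 29 79
[2] 0x0b->0x01 len=5 : 79 1f 1d aa 63
[3] 0x0f->0x13 len=2 : 63 c3
query mem[0x01]=0x79, mem[0x08]=0x67, mem[0x0f]=0x63

MEM[0x01,0x08,0x0f] = 79 67 63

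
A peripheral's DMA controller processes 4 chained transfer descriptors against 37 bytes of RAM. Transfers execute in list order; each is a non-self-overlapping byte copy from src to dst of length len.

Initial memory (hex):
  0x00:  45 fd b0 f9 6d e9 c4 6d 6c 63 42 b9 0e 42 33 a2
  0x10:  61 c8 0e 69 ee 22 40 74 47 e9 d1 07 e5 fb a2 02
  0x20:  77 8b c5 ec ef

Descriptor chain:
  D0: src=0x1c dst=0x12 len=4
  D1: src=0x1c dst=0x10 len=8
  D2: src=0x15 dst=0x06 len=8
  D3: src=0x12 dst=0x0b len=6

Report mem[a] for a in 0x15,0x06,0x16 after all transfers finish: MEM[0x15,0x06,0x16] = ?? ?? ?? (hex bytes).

  after D0: wrote 4B at 0x12 = e5fba202
  after D1: wrote 8B at 0x10 = e5fba202778bc5ec
  after D2: wrote 8B at 0x06 = 8bc5ec47e9d107e5
  after D3: wrote 6B at 0x0b = a202778bc5ec
query mem[0x15]=0x8b, mem[0x06]=0x8b, mem[0x16]=0xc5

MEM[0x15,0x06,0x16] = 8b 8b c5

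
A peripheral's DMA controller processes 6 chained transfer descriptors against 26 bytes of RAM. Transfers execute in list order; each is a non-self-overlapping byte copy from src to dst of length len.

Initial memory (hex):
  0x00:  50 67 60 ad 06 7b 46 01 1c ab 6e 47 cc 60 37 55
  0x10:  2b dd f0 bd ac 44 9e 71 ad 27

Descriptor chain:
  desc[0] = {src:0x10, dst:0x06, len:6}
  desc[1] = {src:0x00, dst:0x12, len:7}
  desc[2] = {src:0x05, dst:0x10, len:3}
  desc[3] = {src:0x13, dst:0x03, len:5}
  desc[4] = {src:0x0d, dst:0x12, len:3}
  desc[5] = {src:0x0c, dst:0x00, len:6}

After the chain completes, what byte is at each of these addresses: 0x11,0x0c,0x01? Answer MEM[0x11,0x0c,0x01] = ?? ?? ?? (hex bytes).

#0 dst[0x06+6] := {0x2b,0xdd,0xf0,0xbd,0xac,0x44}
#1 dst[0x12+7] := {0x50,0x67,0x60,0xad,0x06,0x7b,0x2b}
#2 dst[0x10+3] := {0x7b,0x2b,0xdd}
#3 dst[0x03+5] := {0x67,0x60,0xad,0x06,0x7b}
#4 dst[0x12+3] := {0x60,0x37,0x55}
#5 dst[0x00+6] := {0xcc,0x60,0x37,0x55,0x7b,0x2b}
query mem[0x11]=0x2b, mem[0x0c]=0xcc, mem[0x01]=0x60

MEM[0x11,0x0c,0x01] = 2b cc 60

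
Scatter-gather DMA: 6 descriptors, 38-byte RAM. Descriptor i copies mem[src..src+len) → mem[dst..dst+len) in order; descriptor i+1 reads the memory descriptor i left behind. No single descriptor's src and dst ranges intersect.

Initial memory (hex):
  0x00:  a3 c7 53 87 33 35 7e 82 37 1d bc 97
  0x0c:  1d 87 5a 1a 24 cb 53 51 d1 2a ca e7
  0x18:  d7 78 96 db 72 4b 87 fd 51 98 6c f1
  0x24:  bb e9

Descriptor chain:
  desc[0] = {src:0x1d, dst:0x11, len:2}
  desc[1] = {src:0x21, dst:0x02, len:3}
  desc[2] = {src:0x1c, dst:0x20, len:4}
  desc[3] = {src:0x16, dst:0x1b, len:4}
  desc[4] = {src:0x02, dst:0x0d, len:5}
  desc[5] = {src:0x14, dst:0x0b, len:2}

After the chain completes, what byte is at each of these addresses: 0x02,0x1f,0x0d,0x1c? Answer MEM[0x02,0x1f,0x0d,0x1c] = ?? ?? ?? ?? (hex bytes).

MEM[0x02,0x1f,0x0d,0x1c] = 98 fd 98 e7

[0] 0x1d->0x11 len=2 : 4b 87
[1] 0x21->0x02 len=3 : 98 6c f1
[2] 0x1c->0x20 len=4 : 72 4b 87 fd
[3] 0x16->0x1b len=4 : ca e7 d7 78
[4] 0x02->0x0d len=5 : 98 6c f1 35 7e
[5] 0x14->0x0b len=2 : d1 2a
query mem[0x02]=0x98, mem[0x1f]=0xfd, mem[0x0d]=0x98, mem[0x1c]=0xe7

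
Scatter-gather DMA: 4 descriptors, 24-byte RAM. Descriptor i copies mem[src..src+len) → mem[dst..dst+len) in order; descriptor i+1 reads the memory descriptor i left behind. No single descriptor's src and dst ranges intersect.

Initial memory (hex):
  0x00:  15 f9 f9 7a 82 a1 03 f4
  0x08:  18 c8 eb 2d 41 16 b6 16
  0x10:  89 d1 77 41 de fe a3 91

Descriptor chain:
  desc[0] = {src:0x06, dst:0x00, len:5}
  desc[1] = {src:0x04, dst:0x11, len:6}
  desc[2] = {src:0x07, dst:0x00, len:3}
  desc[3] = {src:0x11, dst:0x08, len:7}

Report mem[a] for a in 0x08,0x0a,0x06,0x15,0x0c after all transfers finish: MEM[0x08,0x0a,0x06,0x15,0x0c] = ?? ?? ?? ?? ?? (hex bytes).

MEM[0x08,0x0a,0x06,0x15,0x0c] = eb 03 03 18 18

  after D0: wrote 5B at 0x00 = 03f418c8eb
  after D1: wrote 6B at 0x11 = eba103f418c8
  after D2: wrote 3B at 0x00 = f418c8
  after D3: wrote 7B at 0x08 = eba103f418c891
query mem[0x08]=0xeb, mem[0x0a]=0x03, mem[0x06]=0x03, mem[0x15]=0x18, mem[0x0c]=0x18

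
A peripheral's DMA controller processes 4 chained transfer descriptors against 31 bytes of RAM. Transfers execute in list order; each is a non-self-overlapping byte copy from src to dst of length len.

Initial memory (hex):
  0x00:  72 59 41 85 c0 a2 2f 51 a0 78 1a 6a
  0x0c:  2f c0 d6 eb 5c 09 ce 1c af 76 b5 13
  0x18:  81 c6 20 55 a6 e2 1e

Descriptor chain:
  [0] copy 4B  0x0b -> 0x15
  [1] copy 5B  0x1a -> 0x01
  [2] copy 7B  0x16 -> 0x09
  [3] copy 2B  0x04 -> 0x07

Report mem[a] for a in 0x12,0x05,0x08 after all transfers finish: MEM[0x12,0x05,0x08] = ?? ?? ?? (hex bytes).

#0 dst[0x15+4] := {0x6a,0x2f,0xc0,0xd6}
#1 dst[0x01+5] := {0x20,0x55,0xa6,0xe2,0x1e}
#2 dst[0x09+7] := {0x2f,0xc0,0xd6,0xc6,0x20,0x55,0xa6}
#3 dst[0x07+2] := {0xe2,0x1e}
query mem[0x12]=0xce, mem[0x05]=0x1e, mem[0x08]=0x1e

MEM[0x12,0x05,0x08] = ce 1e 1e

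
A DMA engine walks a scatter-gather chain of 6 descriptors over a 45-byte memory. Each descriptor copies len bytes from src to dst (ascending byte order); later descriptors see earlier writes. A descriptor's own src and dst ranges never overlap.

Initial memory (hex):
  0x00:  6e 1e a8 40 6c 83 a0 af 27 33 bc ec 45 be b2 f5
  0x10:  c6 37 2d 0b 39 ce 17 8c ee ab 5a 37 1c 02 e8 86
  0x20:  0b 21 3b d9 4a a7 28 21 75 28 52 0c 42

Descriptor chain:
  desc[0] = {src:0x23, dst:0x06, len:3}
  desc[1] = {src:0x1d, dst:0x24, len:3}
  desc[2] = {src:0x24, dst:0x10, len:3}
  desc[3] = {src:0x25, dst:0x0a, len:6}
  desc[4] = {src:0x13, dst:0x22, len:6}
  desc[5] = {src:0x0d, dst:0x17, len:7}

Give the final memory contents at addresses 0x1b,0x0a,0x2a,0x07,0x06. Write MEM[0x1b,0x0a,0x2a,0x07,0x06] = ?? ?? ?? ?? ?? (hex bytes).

  after D0: wrote 3B at 0x06 = d94aa7
  after D1: wrote 3B at 0x24 = 02e886
  after D2: wrote 3B at 0x10 = 02e886
  after D3: wrote 6B at 0x0a = e88621752852
  after D4: wrote 6B at 0x22 = 0b39ce178cee
  after D5: wrote 7B at 0x17 = 75285202e8860b
query mem[0x1b]=0xe8, mem[0x0a]=0xe8, mem[0x2a]=0x52, mem[0x07]=0x4a, mem[0x06]=0xd9

MEM[0x1b,0x0a,0x2a,0x07,0x06] = e8 e8 52 4a d9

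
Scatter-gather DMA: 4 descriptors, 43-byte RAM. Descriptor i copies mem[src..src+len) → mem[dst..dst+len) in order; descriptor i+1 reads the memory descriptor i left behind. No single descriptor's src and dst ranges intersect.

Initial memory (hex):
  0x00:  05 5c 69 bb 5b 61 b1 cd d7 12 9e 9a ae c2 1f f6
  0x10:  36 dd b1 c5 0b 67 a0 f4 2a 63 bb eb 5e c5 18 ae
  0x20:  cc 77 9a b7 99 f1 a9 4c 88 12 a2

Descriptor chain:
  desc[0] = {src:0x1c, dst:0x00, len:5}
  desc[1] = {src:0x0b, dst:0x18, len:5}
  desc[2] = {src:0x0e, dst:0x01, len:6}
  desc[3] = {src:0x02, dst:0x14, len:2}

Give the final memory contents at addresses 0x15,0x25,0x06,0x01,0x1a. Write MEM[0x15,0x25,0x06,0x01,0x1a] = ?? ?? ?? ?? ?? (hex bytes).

MEM[0x15,0x25,0x06,0x01,0x1a] = 36 f1 c5 1f c2

#0 dst[0x00+5] := {0x5e,0xc5,0x18,0xae,0xcc}
#1 dst[0x18+5] := {0x9a,0xae,0xc2,0x1f,0xf6}
#2 dst[0x01+6] := {0x1f,0xf6,0x36,0xdd,0xb1,0xc5}
#3 dst[0x14+2] := {0xf6,0x36}
query mem[0x15]=0x36, mem[0x25]=0xf1, mem[0x06]=0xc5, mem[0x01]=0x1f, mem[0x1a]=0xc2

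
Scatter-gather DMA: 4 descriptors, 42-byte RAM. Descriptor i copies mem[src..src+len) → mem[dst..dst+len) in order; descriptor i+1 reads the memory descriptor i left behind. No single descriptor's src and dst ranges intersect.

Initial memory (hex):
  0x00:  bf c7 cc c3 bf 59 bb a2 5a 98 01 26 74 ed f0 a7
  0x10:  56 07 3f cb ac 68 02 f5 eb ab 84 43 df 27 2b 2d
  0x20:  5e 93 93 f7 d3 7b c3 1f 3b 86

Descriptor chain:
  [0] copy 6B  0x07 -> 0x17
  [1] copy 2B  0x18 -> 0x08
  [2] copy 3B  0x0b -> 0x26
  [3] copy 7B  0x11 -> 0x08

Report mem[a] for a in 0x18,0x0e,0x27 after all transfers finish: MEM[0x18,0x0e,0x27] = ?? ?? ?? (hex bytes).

MEM[0x18,0x0e,0x27] = 5a a2 74

  after D0: wrote 6B at 0x17 = a25a98012674
  after D1: wrote 2B at 0x08 = 5a98
  after D2: wrote 3B at 0x26 = 2674ed
  after D3: wrote 7B at 0x08 = 073fcbac6802a2
query mem[0x18]=0x5a, mem[0x0e]=0xa2, mem[0x27]=0x74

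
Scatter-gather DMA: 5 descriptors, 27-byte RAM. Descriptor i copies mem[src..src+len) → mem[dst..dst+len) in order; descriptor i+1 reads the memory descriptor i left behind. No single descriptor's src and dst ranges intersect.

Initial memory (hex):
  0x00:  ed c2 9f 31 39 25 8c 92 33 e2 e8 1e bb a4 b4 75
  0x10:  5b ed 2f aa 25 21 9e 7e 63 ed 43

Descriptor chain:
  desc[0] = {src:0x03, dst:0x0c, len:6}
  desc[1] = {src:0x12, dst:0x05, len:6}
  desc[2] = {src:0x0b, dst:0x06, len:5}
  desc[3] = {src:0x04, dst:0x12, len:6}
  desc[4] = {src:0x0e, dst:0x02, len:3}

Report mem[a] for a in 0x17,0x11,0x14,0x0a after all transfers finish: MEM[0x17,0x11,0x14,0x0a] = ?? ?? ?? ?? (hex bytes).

MEM[0x17,0x11,0x14,0x0a] = 25 33 1e 8c

D0: mem[0x0c..0x11] <- [31 39 25 8c 92 33]
D1: mem[0x05..0x0a] <- [2f aa 25 21 9e 7e]
D2: mem[0x06..0x0a] <- [1e 31 39 25 8c]
D3: mem[0x12..0x17] <- [39 2f 1e 31 39 25]
D4: mem[0x02..0x04] <- [25 8c 92]
query mem[0x17]=0x25, mem[0x11]=0x33, mem[0x14]=0x1e, mem[0x0a]=0x8c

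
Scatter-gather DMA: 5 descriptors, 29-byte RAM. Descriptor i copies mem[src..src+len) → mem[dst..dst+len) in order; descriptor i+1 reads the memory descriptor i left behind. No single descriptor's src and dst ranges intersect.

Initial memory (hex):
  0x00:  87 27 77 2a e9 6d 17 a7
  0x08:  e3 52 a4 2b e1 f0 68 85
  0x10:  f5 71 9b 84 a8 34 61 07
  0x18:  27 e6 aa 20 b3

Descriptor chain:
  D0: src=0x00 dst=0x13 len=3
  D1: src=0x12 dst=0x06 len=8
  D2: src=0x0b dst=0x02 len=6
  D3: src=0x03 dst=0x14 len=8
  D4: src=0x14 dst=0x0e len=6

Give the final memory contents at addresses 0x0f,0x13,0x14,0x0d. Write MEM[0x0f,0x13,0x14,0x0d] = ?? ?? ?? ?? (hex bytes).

MEM[0x0f,0x13,0x14,0x0d] = e6 27 27 e6

[0] 0x00->0x13 len=3 : 87 27 77
[1] 0x12->0x06 len=8 : 9b 87 27 77 61 07 27 e6
[2] 0x0b->0x02 len=6 : 07 27 e6 68 85 f5
[3] 0x03->0x14 len=8 : 27 e6 68 85 f5 27 77 61
[4] 0x14->0x0e len=6 : 27 e6 68 85 f5 27
query mem[0x0f]=0xe6, mem[0x13]=0x27, mem[0x14]=0x27, mem[0x0d]=0xe6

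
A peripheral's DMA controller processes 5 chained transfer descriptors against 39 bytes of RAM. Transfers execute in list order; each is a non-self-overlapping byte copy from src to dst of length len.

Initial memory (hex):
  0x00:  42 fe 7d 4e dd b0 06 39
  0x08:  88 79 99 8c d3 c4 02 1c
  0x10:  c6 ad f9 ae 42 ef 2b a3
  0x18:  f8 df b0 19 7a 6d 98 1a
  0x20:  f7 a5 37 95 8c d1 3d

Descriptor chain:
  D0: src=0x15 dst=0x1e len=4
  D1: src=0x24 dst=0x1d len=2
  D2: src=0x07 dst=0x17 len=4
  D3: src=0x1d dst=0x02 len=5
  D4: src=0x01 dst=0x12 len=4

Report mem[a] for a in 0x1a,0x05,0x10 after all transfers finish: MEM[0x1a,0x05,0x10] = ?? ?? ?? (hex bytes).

[0] 0x15->0x1e len=4 : ef 2b a3 f8
[1] 0x24->0x1d len=2 : 8c d1
[2] 0x07->0x17 len=4 : 39 88 79 99
[3] 0x1d->0x02 len=5 : 8c d1 2b a3 f8
[4] 0x01->0x12 len=4 : fe 8c d1 2b
query mem[0x1a]=0x99, mem[0x05]=0xa3, mem[0x10]=0xc6

MEM[0x1a,0x05,0x10] = 99 a3 c6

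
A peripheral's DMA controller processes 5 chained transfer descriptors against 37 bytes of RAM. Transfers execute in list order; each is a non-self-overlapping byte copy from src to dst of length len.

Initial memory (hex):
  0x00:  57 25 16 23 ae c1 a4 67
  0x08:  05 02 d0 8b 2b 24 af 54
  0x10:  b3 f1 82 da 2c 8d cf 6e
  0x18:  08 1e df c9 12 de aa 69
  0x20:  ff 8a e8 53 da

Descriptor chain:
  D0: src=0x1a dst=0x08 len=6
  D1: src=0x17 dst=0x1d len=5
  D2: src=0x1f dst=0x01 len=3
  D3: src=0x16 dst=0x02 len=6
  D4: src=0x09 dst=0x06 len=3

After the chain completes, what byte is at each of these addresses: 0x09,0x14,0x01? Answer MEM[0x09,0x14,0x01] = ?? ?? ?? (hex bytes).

MEM[0x09,0x14,0x01] = c9 2c 1e

[0] 0x1a->0x08 len=6 : df c9 12 de aa 69
[1] 0x17->0x1d len=5 : 6e 08 1e df c9
[2] 0x1f->0x01 len=3 : 1e df c9
[3] 0x16->0x02 len=6 : cf 6e 08 1e df c9
[4] 0x09->0x06 len=3 : c9 12 de
query mem[0x09]=0xc9, mem[0x14]=0x2c, mem[0x01]=0x1e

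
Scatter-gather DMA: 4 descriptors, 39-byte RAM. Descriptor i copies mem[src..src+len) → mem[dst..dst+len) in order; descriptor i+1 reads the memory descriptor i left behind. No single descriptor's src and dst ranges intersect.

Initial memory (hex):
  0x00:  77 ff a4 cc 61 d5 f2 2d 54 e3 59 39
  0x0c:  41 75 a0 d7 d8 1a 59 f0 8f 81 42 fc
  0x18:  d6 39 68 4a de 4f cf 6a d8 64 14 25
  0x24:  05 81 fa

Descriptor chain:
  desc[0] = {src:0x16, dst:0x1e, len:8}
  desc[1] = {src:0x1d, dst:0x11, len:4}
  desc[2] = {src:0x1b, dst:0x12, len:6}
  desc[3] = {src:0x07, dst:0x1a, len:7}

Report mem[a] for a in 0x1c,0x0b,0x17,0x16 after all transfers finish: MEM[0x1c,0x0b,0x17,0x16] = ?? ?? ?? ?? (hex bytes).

MEM[0x1c,0x0b,0x17,0x16] = e3 39 d6 fc

#0 dst[0x1e+8] := {0x42,0xfc,0xd6,0x39,0x68,0x4a,0xde,0x4f}
#1 dst[0x11+4] := {0x4f,0x42,0xfc,0xd6}
#2 dst[0x12+6] := {0x4a,0xde,0x4f,0x42,0xfc,0xd6}
#3 dst[0x1a+7] := {0x2d,0x54,0xe3,0x59,0x39,0x41,0x75}
query mem[0x1c]=0xe3, mem[0x0b]=0x39, mem[0x17]=0xd6, mem[0x16]=0xfc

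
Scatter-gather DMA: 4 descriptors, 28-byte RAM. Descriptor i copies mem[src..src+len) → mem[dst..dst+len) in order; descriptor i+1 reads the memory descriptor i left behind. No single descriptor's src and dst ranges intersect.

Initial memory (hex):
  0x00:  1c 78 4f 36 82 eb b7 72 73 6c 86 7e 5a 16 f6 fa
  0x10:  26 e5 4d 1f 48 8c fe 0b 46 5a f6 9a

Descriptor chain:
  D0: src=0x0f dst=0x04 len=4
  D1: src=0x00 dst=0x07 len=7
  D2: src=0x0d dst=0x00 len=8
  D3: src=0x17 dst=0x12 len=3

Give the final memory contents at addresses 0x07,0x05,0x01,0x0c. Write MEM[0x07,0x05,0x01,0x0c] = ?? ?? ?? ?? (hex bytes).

MEM[0x07,0x05,0x01,0x0c] = 48 4d f6 26

D0: mem[0x04..0x07] <- [fa 26 e5 4d]
D1: mem[0x07..0x0d] <- [1c 78 4f 36 fa 26 e5]
D2: mem[0x00..0x07] <- [e5 f6 fa 26 e5 4d 1f 48]
D3: mem[0x12..0x14] <- [0b 46 5a]
query mem[0x07]=0x48, mem[0x05]=0x4d, mem[0x01]=0xf6, mem[0x0c]=0x26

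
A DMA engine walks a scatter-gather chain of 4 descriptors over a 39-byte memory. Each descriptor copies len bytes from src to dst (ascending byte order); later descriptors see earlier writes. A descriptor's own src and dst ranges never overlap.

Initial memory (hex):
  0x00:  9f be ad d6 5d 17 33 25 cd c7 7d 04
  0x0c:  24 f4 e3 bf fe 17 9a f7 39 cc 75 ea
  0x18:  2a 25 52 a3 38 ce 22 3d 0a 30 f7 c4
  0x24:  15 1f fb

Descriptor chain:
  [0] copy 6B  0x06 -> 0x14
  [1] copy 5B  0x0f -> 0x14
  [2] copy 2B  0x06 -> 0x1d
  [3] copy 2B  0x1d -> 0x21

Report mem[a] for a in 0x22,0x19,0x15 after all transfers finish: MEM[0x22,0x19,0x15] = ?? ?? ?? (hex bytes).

MEM[0x22,0x19,0x15] = 25 04 fe

D0: mem[0x14..0x19] <- [33 25 cd c7 7d 04]
D1: mem[0x14..0x18] <- [bf fe 17 9a f7]
D2: mem[0x1d..0x1e] <- [33 25]
D3: mem[0x21..0x22] <- [33 25]
query mem[0x22]=0x25, mem[0x19]=0x04, mem[0x15]=0xfe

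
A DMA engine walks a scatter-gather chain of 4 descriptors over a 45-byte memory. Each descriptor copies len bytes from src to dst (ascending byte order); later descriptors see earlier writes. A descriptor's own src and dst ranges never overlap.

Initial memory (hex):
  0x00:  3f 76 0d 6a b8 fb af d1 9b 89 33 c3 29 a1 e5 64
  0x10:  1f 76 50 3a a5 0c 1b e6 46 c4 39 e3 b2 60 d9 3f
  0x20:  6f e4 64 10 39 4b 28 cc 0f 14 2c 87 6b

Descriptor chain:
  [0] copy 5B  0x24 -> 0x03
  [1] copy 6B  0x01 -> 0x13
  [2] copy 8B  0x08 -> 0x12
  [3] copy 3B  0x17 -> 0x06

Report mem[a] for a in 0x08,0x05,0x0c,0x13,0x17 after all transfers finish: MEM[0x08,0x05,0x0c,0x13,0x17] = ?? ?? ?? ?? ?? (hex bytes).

MEM[0x08,0x05,0x0c,0x13,0x17] = 64 28 29 89 a1

#0 dst[0x03+5] := {0x39,0x4b,0x28,0xcc,0x0f}
#1 dst[0x13+6] := {0x76,0x0d,0x39,0x4b,0x28,0xcc}
#2 dst[0x12+8] := {0x9b,0x89,0x33,0xc3,0x29,0xa1,0xe5,0x64}
#3 dst[0x06+3] := {0xa1,0xe5,0x64}
query mem[0x08]=0x64, mem[0x05]=0x28, mem[0x0c]=0x29, mem[0x13]=0x89, mem[0x17]=0xa1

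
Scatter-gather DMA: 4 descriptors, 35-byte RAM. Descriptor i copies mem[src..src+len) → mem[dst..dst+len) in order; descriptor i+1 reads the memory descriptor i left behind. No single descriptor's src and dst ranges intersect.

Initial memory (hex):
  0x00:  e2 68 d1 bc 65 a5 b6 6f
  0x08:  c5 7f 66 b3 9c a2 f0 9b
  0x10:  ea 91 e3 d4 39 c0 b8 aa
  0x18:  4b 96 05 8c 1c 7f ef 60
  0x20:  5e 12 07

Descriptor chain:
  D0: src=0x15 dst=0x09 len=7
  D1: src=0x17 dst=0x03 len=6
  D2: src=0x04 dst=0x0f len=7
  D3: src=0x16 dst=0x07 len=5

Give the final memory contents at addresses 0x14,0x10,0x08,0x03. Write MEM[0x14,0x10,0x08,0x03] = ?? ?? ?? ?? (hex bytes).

MEM[0x14,0x10,0x08,0x03] = c0 96 aa aa

[0] 0x15->0x09 len=7 : c0 b8 aa 4b 96 05 8c
[1] 0x17->0x03 len=6 : aa 4b 96 05 8c 1c
[2] 0x04->0x0f len=7 : 4b 96 05 8c 1c c0 b8
[3] 0x16->0x07 len=5 : b8 aa 4b 96 05
query mem[0x14]=0xc0, mem[0x10]=0x96, mem[0x08]=0xaa, mem[0x03]=0xaa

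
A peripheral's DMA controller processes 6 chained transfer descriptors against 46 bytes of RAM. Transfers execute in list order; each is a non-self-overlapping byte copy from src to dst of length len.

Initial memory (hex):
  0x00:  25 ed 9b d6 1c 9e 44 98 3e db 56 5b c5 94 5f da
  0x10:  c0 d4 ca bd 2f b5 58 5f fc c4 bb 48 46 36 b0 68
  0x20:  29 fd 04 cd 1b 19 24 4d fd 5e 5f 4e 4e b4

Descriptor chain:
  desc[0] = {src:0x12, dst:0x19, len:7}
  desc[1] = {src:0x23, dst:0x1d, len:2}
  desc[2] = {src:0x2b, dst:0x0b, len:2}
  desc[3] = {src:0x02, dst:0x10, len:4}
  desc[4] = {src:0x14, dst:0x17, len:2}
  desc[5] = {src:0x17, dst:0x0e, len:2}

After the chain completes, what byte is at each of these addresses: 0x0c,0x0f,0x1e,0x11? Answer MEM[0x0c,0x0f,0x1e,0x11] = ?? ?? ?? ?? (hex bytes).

MEM[0x0c,0x0f,0x1e,0x11] = 4e b5 1b d6

  after D0: wrote 7B at 0x19 = cabd2fb5585ffc
  after D1: wrote 2B at 0x1d = cd1b
  after D2: wrote 2B at 0x0b = 4e4e
  after D3: wrote 4B at 0x10 = 9bd61c9e
  after D4: wrote 2B at 0x17 = 2fb5
  after D5: wrote 2B at 0x0e = 2fb5
query mem[0x0c]=0x4e, mem[0x0f]=0xb5, mem[0x1e]=0x1b, mem[0x11]=0xd6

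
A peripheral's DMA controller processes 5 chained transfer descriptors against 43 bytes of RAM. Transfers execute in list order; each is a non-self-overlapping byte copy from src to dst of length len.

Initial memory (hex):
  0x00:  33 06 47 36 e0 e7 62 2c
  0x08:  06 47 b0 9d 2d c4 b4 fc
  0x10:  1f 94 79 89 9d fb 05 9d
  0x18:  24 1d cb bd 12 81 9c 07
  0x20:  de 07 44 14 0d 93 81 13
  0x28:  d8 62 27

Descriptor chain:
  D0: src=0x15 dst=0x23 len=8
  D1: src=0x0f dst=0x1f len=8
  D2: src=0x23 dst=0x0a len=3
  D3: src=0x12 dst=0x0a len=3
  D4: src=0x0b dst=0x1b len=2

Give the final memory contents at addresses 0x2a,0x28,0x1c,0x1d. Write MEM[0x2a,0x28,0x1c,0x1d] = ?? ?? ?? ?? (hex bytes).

MEM[0x2a,0x28,0x1c,0x1d] = 12 cb 9d 81

[0] 0x15->0x23 len=8 : fb 05 9d 24 1d cb bd 12
[1] 0x0f->0x1f len=8 : fc 1f 94 79 89 9d fb 05
[2] 0x23->0x0a len=3 : 89 9d fb
[3] 0x12->0x0a len=3 : 79 89 9d
[4] 0x0b->0x1b len=2 : 89 9d
query mem[0x2a]=0x12, mem[0x28]=0xcb, mem[0x1c]=0x9d, mem[0x1d]=0x81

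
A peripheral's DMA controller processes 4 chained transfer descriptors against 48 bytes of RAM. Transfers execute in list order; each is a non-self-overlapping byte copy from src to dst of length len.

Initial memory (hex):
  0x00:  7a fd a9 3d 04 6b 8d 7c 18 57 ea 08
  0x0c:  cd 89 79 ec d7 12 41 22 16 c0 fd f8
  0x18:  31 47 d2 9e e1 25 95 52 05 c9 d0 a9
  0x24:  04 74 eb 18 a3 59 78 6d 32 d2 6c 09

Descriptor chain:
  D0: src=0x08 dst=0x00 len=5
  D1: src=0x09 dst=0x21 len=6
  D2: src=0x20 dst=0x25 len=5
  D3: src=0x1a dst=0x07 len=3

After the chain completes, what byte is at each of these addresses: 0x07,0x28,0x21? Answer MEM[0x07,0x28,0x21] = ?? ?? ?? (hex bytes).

MEM[0x07,0x28,0x21] = d2 08 57

D0: mem[0x00..0x04] <- [18 57 ea 08 cd]
D1: mem[0x21..0x26] <- [57 ea 08 cd 89 79]
D2: mem[0x25..0x29] <- [05 57 ea 08 cd]
D3: mem[0x07..0x09] <- [d2 9e e1]
query mem[0x07]=0xd2, mem[0x28]=0x08, mem[0x21]=0x57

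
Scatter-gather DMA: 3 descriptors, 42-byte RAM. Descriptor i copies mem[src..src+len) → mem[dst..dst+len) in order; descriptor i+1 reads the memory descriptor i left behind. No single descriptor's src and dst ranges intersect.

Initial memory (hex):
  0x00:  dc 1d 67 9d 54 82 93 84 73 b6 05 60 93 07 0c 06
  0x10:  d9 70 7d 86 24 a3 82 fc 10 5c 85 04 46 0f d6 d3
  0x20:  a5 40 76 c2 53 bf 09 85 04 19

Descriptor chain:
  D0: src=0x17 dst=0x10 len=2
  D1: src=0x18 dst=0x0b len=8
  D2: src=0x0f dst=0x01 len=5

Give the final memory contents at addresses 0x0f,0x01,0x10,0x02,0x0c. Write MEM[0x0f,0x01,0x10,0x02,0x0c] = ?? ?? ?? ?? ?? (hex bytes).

D0: mem[0x10..0x11] <- [fc 10]
D1: mem[0x0b..0x12] <- [10 5c 85 04 46 0f d6 d3]
D2: mem[0x01..0x05] <- [46 0f d6 d3 86]
query mem[0x0f]=0x46, mem[0x01]=0x46, mem[0x10]=0x0f, mem[0x02]=0x0f, mem[0x0c]=0x5c

MEM[0x0f,0x01,0x10,0x02,0x0c] = 46 46 0f 0f 5c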